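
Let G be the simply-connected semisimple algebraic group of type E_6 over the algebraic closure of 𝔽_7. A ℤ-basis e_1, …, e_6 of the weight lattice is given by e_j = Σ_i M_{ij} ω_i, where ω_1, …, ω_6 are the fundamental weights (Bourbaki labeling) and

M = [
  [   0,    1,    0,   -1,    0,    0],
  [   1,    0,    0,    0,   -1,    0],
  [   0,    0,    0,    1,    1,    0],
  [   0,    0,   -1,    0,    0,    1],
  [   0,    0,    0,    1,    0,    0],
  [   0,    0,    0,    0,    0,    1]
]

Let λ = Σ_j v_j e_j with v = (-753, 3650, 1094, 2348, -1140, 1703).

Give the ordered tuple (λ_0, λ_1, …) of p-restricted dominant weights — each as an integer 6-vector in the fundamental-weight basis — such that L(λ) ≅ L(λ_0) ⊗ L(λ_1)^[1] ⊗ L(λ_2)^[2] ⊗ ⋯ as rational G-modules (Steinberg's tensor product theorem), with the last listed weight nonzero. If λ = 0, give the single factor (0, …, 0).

ω-coordinates c = M·v, v = (-753, 3650, 1094, 2348, -1140, 1703):
  c_1 = (0)·(-753) + 1·3650 + 0·1094 + (-1)·(2348) + (0)·(-1140) + 0·1703 = 1302
  c_2 = (1)·(-753) + 0·3650 + 0·1094 + 0·2348 + (-1)·(-1140) + 0·1703 = 387
  c_3 = (0)·(-753) + 0·3650 + 0·1094 + 1·2348 + (1)·(-1140) + 0·1703 = 1208
  c_4 = (0)·(-753) + 0·3650 + (-1)·(1094) + 0·2348 + (0)·(-1140) + 1·1703 = 609
  c_5 = (0)·(-753) + 0·3650 + 0·1094 + 1·2348 + (0)·(-1140) + 0·1703 = 2348
  c_6 = (0)·(-753) + 0·3650 + 0·1094 + 0·2348 + (0)·(-1140) + 1·1703 = 1703
Writing each c_i in base p = 7:
  c_1 = 1302 = 0·7^0 + 4·7^1 + 5·7^2 + 3·7^3
  c_2 = 387 = 2·7^0 + 6·7^1 + 0·7^2 + 1·7^3
  c_3 = 1208 = 4·7^0 + 4·7^1 + 3·7^2 + 3·7^3
  c_4 = 609 = 0·7^0 + 3·7^1 + 5·7^2 + 1·7^3
  c_5 = 2348 = 3·7^0 + 6·7^1 + 5·7^2 + 6·7^3
  c_6 = 1703 = 2·7^0 + 5·7^1 + 6·7^2 + 4·7^3
λ_0 = (0, 2, 4, 0, 3, 2)
λ_1 = (4, 6, 4, 3, 6, 5)
λ_2 = (5, 0, 3, 5, 5, 6)
λ_3 = (3, 1, 3, 1, 6, 4)

((0, 2, 4, 0, 3, 2), (4, 6, 4, 3, 6, 5), (5, 0, 3, 5, 5, 6), (3, 1, 3, 1, 6, 4))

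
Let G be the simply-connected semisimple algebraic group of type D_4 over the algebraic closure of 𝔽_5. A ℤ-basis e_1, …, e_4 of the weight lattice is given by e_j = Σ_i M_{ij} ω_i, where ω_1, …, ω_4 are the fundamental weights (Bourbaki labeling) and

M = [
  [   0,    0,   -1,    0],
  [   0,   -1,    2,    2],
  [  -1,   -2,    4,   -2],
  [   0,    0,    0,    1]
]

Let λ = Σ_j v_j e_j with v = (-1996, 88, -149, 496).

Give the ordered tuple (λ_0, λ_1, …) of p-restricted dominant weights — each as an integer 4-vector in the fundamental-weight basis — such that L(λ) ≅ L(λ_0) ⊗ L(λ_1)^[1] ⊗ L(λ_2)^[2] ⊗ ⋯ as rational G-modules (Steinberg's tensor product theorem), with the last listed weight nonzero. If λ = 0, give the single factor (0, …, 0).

((4, 1, 2, 1), (4, 1, 1, 4), (0, 4, 4, 4), (1, 4, 1, 3))

ω-coordinates c = M·v, v = (-1996, 88, -149, 496):
  c_1 = (0)·(-1996) + (0)·(88) + (-1)·(-149) + (0)·(496) = 149
  c_2 = (0)·(-1996) + (-1)·(88) + (2)·(-149) + (2)·(496) = 606
  c_3 = (-1)·(-1996) + (-2)·(88) + (4)·(-149) + (-2)·(496) = 232
  c_4 = (0)·(-1996) + (0)·(88) + (0)·(-149) + (1)·(496) = 496
Writing each c_i in base p = 5:
  c_1 = 149 = 4·5^0 + 4·5^1 + 0·5^2 + 1·5^3
  c_2 = 606 = 1·5^0 + 1·5^1 + 4·5^2 + 4·5^3
  c_3 = 232 = 2·5^0 + 1·5^1 + 4·5^2 + 1·5^3
  c_4 = 496 = 1·5^0 + 4·5^1 + 4·5^2 + 3·5^3
λ_0 = (4, 1, 2, 1)
λ_1 = (4, 1, 1, 4)
λ_2 = (0, 4, 4, 4)
λ_3 = (1, 4, 1, 3)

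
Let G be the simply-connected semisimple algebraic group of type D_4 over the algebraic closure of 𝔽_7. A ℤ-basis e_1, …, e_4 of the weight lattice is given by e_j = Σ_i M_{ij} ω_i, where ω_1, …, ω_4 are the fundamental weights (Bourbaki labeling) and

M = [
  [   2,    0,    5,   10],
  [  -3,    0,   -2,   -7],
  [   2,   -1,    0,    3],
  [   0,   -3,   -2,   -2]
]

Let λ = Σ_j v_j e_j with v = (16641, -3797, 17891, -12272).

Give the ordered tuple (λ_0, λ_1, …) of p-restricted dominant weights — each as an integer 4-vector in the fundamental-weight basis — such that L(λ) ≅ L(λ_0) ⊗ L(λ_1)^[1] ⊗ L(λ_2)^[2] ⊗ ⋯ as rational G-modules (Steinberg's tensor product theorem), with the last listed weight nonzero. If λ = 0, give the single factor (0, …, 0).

((3, 3, 4, 6), (2, 0, 2, 0), (0, 4, 5, 3))

Compute c_i = Σ_j M_{ij} v_j with v = (16641, -3797, 17891, -12272):
  c_1 = 2*16641 + 0*-3797 + 5*17891 + 10*-12272 = 17
  c_2 = -3*16641 + 0*-3797 + -2*17891 + -7*-12272 = 199
  c_3 = 2*16641 + -1*-3797 + 0*17891 + 3*-12272 = 263
  c_4 = 0*16641 + -3*-3797 + -2*17891 + -2*-12272 = 153
p = 7; digits c_i = Σ_j d_{ij}·7^j, 0 ≤ d_{ij} < 7:
  c_1 = 17 = 3·7^0 + 2·7^1
  c_2 = 199 = 3·7^0 + 0·7^1 + 4·7^2
  c_3 = 263 = 4·7^0 + 2·7^1 + 5·7^2
  c_4 = 153 = 6·7^0 + 0·7^1 + 3·7^2
Factor λ_0 = (3, 3, 4, 6)
Factor λ_1 = (2, 0, 2, 0)
Factor λ_2 = (0, 4, 5, 3)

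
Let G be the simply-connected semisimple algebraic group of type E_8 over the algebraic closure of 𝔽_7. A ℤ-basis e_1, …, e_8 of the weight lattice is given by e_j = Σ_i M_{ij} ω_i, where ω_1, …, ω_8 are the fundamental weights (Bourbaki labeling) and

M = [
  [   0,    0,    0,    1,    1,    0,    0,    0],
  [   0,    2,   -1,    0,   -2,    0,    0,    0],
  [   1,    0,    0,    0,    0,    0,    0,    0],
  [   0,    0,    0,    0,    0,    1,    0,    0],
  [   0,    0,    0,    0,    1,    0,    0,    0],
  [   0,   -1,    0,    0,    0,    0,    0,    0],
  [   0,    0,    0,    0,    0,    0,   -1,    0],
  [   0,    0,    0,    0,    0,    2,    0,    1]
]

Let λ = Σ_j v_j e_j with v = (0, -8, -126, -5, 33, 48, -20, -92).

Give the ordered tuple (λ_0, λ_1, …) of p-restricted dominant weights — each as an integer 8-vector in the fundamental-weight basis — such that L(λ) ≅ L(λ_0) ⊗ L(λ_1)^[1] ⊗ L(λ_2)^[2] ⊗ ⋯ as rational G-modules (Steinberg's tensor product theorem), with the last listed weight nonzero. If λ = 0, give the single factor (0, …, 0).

((0, 2, 0, 6, 5, 1, 6, 4), (4, 6, 0, 6, 4, 1, 2, 0))

Change of basis e → ω: c = M·v where v = (0, -8, -126, -5, 33, 48, -20, -92):
  c_1 = 0·0 + (0)·(-8) + (0)·(-126) + (1)·(-5) + 1·33 + 0·48 + (0)·(-20) + (0)·(-92) = 28
  c_2 = 0·0 + (2)·(-8) + (-1)·(-126) + (0)·(-5) + (-2)·(33) + 0·48 + (0)·(-20) + (0)·(-92) = 44
  c_3 = 1·0 + (0)·(-8) + (0)·(-126) + (0)·(-5) + 0·33 + 0·48 + (0)·(-20) + (0)·(-92) = 0
  c_4 = 0·0 + (0)·(-8) + (0)·(-126) + (0)·(-5) + 0·33 + 1·48 + (0)·(-20) + (0)·(-92) = 48
  c_5 = 0·0 + (0)·(-8) + (0)·(-126) + (0)·(-5) + 1·33 + 0·48 + (0)·(-20) + (0)·(-92) = 33
  c_6 = 0·0 + (-1)·(-8) + (0)·(-126) + (0)·(-5) + 0·33 + 0·48 + (0)·(-20) + (0)·(-92) = 8
  c_7 = 0·0 + (0)·(-8) + (0)·(-126) + (0)·(-5) + 0·33 + 0·48 + (-1)·(-20) + (0)·(-92) = 20
  c_8 = 0·0 + (0)·(-8) + (0)·(-126) + (0)·(-5) + 0·33 + 2·48 + (0)·(-20) + (1)·(-92) = 4
Base-7 expansion of each c_i:
  c_1 = 28 = 0·7^0 + 4·7^1
  c_2 = 44 = 2·7^0 + 6·7^1
  c_3 = 0
  c_4 = 48 = 6·7^0 + 6·7^1
  c_5 = 33 = 5·7^0 + 4·7^1
  c_6 = 8 = 1·7^0 + 1·7^1
  c_7 = 20 = 6·7^0 + 2·7^1
  c_8 = 4 = 4·7^0
λ_0 = (0, 2, 0, 6, 5, 1, 6, 4)
λ_1 = (4, 6, 0, 6, 4, 1, 2, 0)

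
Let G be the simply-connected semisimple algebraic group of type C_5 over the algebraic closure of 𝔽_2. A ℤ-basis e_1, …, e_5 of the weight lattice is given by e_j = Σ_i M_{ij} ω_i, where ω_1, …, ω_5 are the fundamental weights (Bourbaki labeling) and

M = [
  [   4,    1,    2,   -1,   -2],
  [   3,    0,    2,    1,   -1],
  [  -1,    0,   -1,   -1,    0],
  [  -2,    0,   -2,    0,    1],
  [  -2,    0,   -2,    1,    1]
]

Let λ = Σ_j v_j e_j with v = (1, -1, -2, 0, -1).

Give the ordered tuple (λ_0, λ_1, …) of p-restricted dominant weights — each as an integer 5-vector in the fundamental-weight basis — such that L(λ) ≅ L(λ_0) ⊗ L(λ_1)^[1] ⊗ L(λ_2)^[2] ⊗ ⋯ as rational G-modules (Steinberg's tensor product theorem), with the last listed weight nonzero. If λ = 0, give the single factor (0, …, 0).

Change of basis e → ω: c = M·v where v = (1, -1, -2, 0, -1):
  c_1 = (4)·(1) + (1)·(-1) + (2)·(-2) + (-1)·(0) + (-2)·(-1) = 1
  c_2 = (3)·(1) + (0)·(-1) + (2)·(-2) + (1)·(0) + (-1)·(-1) = 0
  c_3 = (-1)·(1) + (0)·(-1) + (-1)·(-2) + (-1)·(0) + (0)·(-1) = 1
  c_4 = (-2)·(1) + (0)·(-1) + (-2)·(-2) + (0)·(0) + (1)·(-1) = 1
  c_5 = (-2)·(1) + (0)·(-1) + (-2)·(-2) + (1)·(0) + (1)·(-1) = 1
Writing each c_i in base p = 2:
  c_1 = 1 = 1·2^0
  c_2 = 0
  c_3 = 1 = 1·2^0
  c_4 = 1 = 1·2^0
  c_5 = 1 = 1·2^0
λ_0 = (1, 0, 1, 1, 1)

((1, 0, 1, 1, 1),)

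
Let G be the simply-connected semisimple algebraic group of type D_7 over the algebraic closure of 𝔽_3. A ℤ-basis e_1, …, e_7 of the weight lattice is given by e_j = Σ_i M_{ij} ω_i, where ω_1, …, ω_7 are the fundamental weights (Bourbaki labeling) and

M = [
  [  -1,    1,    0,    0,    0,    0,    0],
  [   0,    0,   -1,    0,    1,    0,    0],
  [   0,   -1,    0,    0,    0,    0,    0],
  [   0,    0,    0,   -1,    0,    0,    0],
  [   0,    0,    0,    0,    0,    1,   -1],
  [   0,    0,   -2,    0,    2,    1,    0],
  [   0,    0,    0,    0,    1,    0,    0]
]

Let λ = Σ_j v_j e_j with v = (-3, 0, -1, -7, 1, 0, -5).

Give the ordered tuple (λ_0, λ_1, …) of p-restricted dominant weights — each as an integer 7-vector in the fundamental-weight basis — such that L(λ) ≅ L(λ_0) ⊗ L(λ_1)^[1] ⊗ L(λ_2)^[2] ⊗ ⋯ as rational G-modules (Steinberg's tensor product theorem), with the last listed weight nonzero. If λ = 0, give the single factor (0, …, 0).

Compute c_i = Σ_j M_{ij} v_j with v = (-3, 0, -1, -7, 1, 0, -5):
  c_1 = (-1)·(-3) + 1·0 + (0)·(-1) + (0)·(-7) + 0·1 + 0·0 + (0)·(-5) = 3
  c_2 = (0)·(-3) + 0·0 + (-1)·(-1) + (0)·(-7) + 1·1 + 0·0 + (0)·(-5) = 2
  c_3 = (0)·(-3) + (-1)·(0) + (0)·(-1) + (0)·(-7) + 0·1 + 0·0 + (0)·(-5) = 0
  c_4 = (0)·(-3) + 0·0 + (0)·(-1) + (-1)·(-7) + 0·1 + 0·0 + (0)·(-5) = 7
  c_5 = (0)·(-3) + 0·0 + (0)·(-1) + (0)·(-7) + 0·1 + 1·0 + (-1)·(-5) = 5
  c_6 = (0)·(-3) + 0·0 + (-2)·(-1) + (0)·(-7) + 2·1 + 1·0 + (0)·(-5) = 4
  c_7 = (0)·(-3) + 0·0 + (0)·(-1) + (0)·(-7) + 1·1 + 0·0 + (0)·(-5) = 1
Writing each c_i in base p = 3:
  c_1 = 3 = 0·3^0 + 1·3^1
  c_2 = 2 = 2·3^0
  c_3 = 0
  c_4 = 7 = 1·3^0 + 2·3^1
  c_5 = 5 = 2·3^0 + 1·3^1
  c_6 = 4 = 1·3^0 + 1·3^1
  c_7 = 1 = 1·3^0
λ_0 = (0, 2, 0, 1, 2, 1, 1)
λ_1 = (1, 0, 0, 2, 1, 1, 0)

((0, 2, 0, 1, 2, 1, 1), (1, 0, 0, 2, 1, 1, 0))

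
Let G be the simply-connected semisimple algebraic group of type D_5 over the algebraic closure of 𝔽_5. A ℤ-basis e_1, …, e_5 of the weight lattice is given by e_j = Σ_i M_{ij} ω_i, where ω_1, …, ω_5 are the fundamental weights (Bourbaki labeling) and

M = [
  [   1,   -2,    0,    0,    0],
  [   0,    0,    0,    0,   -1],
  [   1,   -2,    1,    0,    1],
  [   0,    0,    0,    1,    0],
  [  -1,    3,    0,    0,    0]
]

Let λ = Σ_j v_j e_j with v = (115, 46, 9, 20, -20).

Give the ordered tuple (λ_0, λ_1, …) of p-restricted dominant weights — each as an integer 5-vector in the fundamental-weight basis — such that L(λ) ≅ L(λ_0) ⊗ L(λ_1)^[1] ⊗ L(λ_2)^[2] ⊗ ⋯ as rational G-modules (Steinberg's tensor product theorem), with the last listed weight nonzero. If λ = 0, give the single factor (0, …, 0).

((3, 0, 2, 0, 3), (4, 4, 2, 4, 4))

ω-coordinates c = M·v, v = (115, 46, 9, 20, -20):
  c_1 = 1*115 + -2*46 + 0*9 + 0*20 + 0*-20 = 23
  c_2 = 0*115 + 0*46 + 0*9 + 0*20 + -1*-20 = 20
  c_3 = 1*115 + -2*46 + 1*9 + 0*20 + 1*-20 = 12
  c_4 = 0*115 + 0*46 + 0*9 + 1*20 + 0*-20 = 20
  c_5 = -1*115 + 3*46 + 0*9 + 0*20 + 0*-20 = 23
Base-5 expansion of each c_i:
  c_1 = 23 = 3·5^0 + 4·5^1
  c_2 = 20 = 0·5^0 + 4·5^1
  c_3 = 12 = 2·5^0 + 2·5^1
  c_4 = 20 = 0·5^0 + 4·5^1
  c_5 = 23 = 3·5^0 + 4·5^1
p-restricted factor λ_0 = (3, 0, 2, 0, 3)
p-restricted factor λ_1 = (4, 4, 2, 4, 4)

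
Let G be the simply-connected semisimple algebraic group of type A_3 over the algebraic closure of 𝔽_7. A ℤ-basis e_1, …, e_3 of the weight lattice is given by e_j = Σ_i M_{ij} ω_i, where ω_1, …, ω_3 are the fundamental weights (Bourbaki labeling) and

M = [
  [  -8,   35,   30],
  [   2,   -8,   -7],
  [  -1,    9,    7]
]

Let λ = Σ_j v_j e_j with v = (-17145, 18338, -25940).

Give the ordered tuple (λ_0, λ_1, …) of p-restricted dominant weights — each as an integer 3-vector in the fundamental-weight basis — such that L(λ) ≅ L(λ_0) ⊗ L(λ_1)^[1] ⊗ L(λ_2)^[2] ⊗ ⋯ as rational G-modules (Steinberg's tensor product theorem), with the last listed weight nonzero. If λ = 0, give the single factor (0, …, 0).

Converting to the ω-basis (c_i = row i of M dotted with v = (-17145, 18338, -25940)):
  c_1 = -8*-17145 + 35*18338 + 30*-25940 = 790
  c_2 = 2*-17145 + -8*18338 + -7*-25940 = 586
  c_3 = -1*-17145 + 9*18338 + 7*-25940 = 607
Expand coordinatewise in base 7:
  c_1 = 790 = 6·7^0 + 0·7^1 + 2·7^2 + 2·7^3
  c_2 = 586 = 5·7^0 + 6·7^1 + 4·7^2 + 1·7^3
  c_3 = 607 = 5·7^0 + 2·7^1 + 5·7^2 + 1·7^3
Factor λ_0 = (6, 5, 5)
Factor λ_1 = (0, 6, 2)
Factor λ_2 = (2, 4, 5)
Factor λ_3 = (2, 1, 1)

((6, 5, 5), (0, 6, 2), (2, 4, 5), (2, 1, 1))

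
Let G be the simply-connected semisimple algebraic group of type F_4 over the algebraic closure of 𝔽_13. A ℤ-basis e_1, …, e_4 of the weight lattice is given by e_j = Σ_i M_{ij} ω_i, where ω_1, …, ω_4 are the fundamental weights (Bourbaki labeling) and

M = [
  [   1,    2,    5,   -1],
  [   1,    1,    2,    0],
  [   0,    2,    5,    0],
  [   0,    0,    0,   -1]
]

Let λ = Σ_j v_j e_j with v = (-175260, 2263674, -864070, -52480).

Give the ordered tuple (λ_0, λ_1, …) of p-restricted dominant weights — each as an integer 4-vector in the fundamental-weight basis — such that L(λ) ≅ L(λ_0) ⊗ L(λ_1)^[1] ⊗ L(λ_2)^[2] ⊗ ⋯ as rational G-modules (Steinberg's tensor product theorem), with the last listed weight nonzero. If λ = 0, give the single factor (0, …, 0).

Converting to the ω-basis (c_i = row i of M dotted with v = (-175260, 2263674, -864070, -52480)):
  c_1 = (1)·(-175260) + (2)·(2263674) + (5)·(-864070) + (-1)·(-52480) = 84218
  c_2 = (1)·(-175260) + (1)·(2263674) + (2)·(-864070) + (0)·(-52480) = 360274
  c_3 = (0)·(-175260) + (2)·(2263674) + (5)·(-864070) + (0)·(-52480) = 206998
  c_4 = (0)·(-175260) + (0)·(2263674) + (0)·(-864070) + (-1)·(-52480) = 52480
Expand coordinatewise in base 13:
  c_1 = 84218 = 4·13^0 + 4·13^1 + 4·13^2 + 12·13^3 + 2·13^4
  c_2 = 360274 = 5·13^0 + 10·13^1 + 12·13^2 + 7·13^3 + 12·13^4
  c_3 = 206998 = 12·13^0 + 10·13^1 + 2·13^2 + 3·13^3 + 7·13^4
  c_4 = 52480 = 12·13^0 + 6·13^1 + 11·13^2 + 10·13^3 + 1·13^4
p-restricted factor λ_0 = (4, 5, 12, 12)
p-restricted factor λ_1 = (4, 10, 10, 6)
p-restricted factor λ_2 = (4, 12, 2, 11)
p-restricted factor λ_3 = (12, 7, 3, 10)
p-restricted factor λ_4 = (2, 12, 7, 1)

((4, 5, 12, 12), (4, 10, 10, 6), (4, 12, 2, 11), (12, 7, 3, 10), (2, 12, 7, 1))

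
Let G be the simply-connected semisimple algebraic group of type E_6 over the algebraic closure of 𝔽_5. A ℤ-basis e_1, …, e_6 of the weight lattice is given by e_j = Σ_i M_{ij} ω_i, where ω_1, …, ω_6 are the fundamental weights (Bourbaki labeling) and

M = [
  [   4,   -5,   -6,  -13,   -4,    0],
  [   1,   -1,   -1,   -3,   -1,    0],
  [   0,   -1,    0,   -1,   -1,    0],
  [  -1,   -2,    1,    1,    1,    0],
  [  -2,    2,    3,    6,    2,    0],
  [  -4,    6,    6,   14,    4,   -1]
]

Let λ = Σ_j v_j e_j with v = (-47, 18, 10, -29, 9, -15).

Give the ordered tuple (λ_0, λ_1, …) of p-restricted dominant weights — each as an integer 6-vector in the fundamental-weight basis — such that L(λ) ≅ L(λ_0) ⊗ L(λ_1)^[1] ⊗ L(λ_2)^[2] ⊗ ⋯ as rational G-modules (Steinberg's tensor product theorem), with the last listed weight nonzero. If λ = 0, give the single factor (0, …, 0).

ω-coordinates c = M·v, v = (-47, 18, 10, -29, 9, -15):
  c_1 = 4*-47 + -5*18 + -6*10 + -13*-29 + -4*9 + 0*-15 = 3
  c_2 = 1*-47 + -1*18 + -1*10 + -3*-29 + -1*9 + 0*-15 = 3
  c_3 = 0*-47 + -1*18 + 0*10 + -1*-29 + -1*9 + 0*-15 = 2
  c_4 = -1*-47 + -2*18 + 1*10 + 1*-29 + 1*9 + 0*-15 = 1
  c_5 = -2*-47 + 2*18 + 3*10 + 6*-29 + 2*9 + 0*-15 = 4
  c_6 = -4*-47 + 6*18 + 6*10 + 14*-29 + 4*9 + -1*-15 = 1
Writing each c_i in base p = 5:
  c_1 = 3 = 3·5^0
  c_2 = 3 = 3·5^0
  c_3 = 2 = 2·5^0
  c_4 = 1 = 1·5^0
  c_5 = 4 = 4·5^0
  c_6 = 1 = 1·5^0
λ_0 = (3, 3, 2, 1, 4, 1)

((3, 3, 2, 1, 4, 1),)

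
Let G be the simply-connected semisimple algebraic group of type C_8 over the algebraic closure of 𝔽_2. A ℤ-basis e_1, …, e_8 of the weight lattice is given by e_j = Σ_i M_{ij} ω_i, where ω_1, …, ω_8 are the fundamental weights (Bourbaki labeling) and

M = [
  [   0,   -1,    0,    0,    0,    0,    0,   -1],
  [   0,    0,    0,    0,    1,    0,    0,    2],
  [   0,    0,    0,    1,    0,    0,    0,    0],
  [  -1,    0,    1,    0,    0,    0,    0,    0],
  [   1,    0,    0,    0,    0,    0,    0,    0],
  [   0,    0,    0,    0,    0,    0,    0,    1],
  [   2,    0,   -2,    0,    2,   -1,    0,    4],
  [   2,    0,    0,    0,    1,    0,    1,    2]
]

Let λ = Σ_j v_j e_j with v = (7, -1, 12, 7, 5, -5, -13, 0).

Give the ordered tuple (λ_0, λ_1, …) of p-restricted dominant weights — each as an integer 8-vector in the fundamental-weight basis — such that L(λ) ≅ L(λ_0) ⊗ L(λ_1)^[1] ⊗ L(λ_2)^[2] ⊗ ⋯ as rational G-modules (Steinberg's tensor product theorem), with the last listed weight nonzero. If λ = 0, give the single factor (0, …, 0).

Compute c_i = Σ_j M_{ij} v_j with v = (7, -1, 12, 7, 5, -5, -13, 0):
  c_1 = 0*7 + -1*-1 + 0*12 + 0*7 + 0*5 + 0*-5 + 0*-13 + -1*0 = 1
  c_2 = 0*7 + 0*-1 + 0*12 + 0*7 + 1*5 + 0*-5 + 0*-13 + 2*0 = 5
  c_3 = 0*7 + 0*-1 + 0*12 + 1*7 + 0*5 + 0*-5 + 0*-13 + 0*0 = 7
  c_4 = -1*7 + 0*-1 + 1*12 + 0*7 + 0*5 + 0*-5 + 0*-13 + 0*0 = 5
  c_5 = 1*7 + 0*-1 + 0*12 + 0*7 + 0*5 + 0*-5 + 0*-13 + 0*0 = 7
  c_6 = 0*7 + 0*-1 + 0*12 + 0*7 + 0*5 + 0*-5 + 0*-13 + 1*0 = 0
  c_7 = 2*7 + 0*-1 + -2*12 + 0*7 + 2*5 + -1*-5 + 0*-13 + 4*0 = 5
  c_8 = 2*7 + 0*-1 + 0*12 + 0*7 + 1*5 + 0*-5 + 1*-13 + 2*0 = 6
p = 2; digits c_i = Σ_j d_{ij}·2^j, 0 ≤ d_{ij} < 2:
  c_1 = 1 = 1·2^0
  c_2 = 5 = 1·2^0 + 0·2^1 + 1·2^2
  c_3 = 7 = 1·2^0 + 1·2^1 + 1·2^2
  c_4 = 5 = 1·2^0 + 0·2^1 + 1·2^2
  c_5 = 7 = 1·2^0 + 1·2^1 + 1·2^2
  c_6 = 0
  c_7 = 5 = 1·2^0 + 0·2^1 + 1·2^2
  c_8 = 6 = 0·2^0 + 1·2^1 + 1·2^2
p-restricted factor λ_0 = (1, 1, 1, 1, 1, 0, 1, 0)
p-restricted factor λ_1 = (0, 0, 1, 0, 1, 0, 0, 1)
p-restricted factor λ_2 = (0, 1, 1, 1, 1, 0, 1, 1)

((1, 1, 1, 1, 1, 0, 1, 0), (0, 0, 1, 0, 1, 0, 0, 1), (0, 1, 1, 1, 1, 0, 1, 1))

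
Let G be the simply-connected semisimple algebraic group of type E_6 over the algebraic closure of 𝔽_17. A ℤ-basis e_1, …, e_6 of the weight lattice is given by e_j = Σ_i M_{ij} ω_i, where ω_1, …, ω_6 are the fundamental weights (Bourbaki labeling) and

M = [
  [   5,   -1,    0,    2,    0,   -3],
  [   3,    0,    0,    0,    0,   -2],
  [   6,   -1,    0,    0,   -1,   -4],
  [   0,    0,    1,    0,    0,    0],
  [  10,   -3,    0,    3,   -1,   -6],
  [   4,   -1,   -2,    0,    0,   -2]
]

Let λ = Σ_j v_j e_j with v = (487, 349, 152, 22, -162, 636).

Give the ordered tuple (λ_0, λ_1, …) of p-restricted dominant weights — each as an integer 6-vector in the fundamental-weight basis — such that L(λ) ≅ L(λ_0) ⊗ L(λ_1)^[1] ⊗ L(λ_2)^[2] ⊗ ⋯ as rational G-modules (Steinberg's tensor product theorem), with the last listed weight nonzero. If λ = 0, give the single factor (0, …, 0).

((1, 2, 4, 16, 14, 6), (13, 11, 11, 8, 13, 1))

In the fundamental-weight basis, λ has coordinates c = M·v (v = (487, 349, 152, 22, -162, 636)):
  c_1 = 5*487 + -1*349 + 0*152 + 2*22 + 0*-162 + -3*636 = 222
  c_2 = 3*487 + 0*349 + 0*152 + 0*22 + 0*-162 + -2*636 = 189
  c_3 = 6*487 + -1*349 + 0*152 + 0*22 + -1*-162 + -4*636 = 191
  c_4 = 0*487 + 0*349 + 1*152 + 0*22 + 0*-162 + 0*636 = 152
  c_5 = 10*487 + -3*349 + 0*152 + 3*22 + -1*-162 + -6*636 = 235
  c_6 = 4*487 + -1*349 + -2*152 + 0*22 + 0*-162 + -2*636 = 23
Writing each c_i in base p = 17:
  c_1 = 222 = 1·17^0 + 13·17^1
  c_2 = 189 = 2·17^0 + 11·17^1
  c_3 = 191 = 4·17^0 + 11·17^1
  c_4 = 152 = 16·17^0 + 8·17^1
  c_5 = 235 = 14·17^0 + 13·17^1
  c_6 = 23 = 6·17^0 + 1·17^1
Factor λ_0 = (1, 2, 4, 16, 14, 6)
Factor λ_1 = (13, 11, 11, 8, 13, 1)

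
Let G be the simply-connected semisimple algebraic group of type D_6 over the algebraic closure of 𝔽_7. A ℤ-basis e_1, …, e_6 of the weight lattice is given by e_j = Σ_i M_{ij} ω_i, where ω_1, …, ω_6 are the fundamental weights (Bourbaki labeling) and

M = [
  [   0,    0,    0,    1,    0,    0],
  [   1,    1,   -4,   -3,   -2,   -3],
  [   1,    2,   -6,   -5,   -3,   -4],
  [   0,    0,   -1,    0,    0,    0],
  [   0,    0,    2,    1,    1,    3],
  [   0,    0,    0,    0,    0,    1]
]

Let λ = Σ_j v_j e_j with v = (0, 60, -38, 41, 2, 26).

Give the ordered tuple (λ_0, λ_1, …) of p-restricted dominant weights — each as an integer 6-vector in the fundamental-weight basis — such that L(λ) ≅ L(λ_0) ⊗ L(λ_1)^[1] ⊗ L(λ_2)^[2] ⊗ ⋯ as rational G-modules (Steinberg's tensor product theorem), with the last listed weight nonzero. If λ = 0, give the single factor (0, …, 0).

In the fundamental-weight basis, λ has coordinates c = M·v (v = (0, 60, -38, 41, 2, 26)):
  c_1 = (0)·(0) + (0)·(60) + (0)·(-38) + (1)·(41) + (0)·(2) + (0)·(26) = 41
  c_2 = (1)·(0) + (1)·(60) + (-4)·(-38) + (-3)·(41) + (-2)·(2) + (-3)·(26) = 7
  c_3 = (1)·(0) + (2)·(60) + (-6)·(-38) + (-5)·(41) + (-3)·(2) + (-4)·(26) = 33
  c_4 = (0)·(0) + (0)·(60) + (-1)·(-38) + (0)·(41) + (0)·(2) + (0)·(26) = 38
  c_5 = (0)·(0) + (0)·(60) + (2)·(-38) + (1)·(41) + (1)·(2) + (3)·(26) = 45
  c_6 = (0)·(0) + (0)·(60) + (0)·(-38) + (0)·(41) + (0)·(2) + (1)·(26) = 26
Expand coordinatewise in base 7:
  c_1 = 41 = 6·7^0 + 5·7^1
  c_2 = 7 = 0·7^0 + 1·7^1
  c_3 = 33 = 5·7^0 + 4·7^1
  c_4 = 38 = 3·7^0 + 5·7^1
  c_5 = 45 = 3·7^0 + 6·7^1
  c_6 = 26 = 5·7^0 + 3·7^1
Factor λ_0 = (6, 0, 5, 3, 3, 5)
Factor λ_1 = (5, 1, 4, 5, 6, 3)

((6, 0, 5, 3, 3, 5), (5, 1, 4, 5, 6, 3))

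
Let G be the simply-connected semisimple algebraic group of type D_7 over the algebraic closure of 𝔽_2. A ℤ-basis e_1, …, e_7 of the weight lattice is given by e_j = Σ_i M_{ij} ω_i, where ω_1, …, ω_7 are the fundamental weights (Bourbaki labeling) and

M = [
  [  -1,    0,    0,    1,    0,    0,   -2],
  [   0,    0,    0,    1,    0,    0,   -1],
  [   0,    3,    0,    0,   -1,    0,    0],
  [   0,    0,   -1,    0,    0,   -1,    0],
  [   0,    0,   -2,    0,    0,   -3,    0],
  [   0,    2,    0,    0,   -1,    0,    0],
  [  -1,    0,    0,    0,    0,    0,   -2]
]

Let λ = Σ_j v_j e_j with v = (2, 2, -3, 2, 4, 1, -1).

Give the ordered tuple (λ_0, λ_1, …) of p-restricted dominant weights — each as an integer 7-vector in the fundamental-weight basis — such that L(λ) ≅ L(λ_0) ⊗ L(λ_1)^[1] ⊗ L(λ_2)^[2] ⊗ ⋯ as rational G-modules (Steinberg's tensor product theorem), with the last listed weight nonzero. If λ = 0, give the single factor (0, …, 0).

Converting to the ω-basis (c_i = row i of M dotted with v = (2, 2, -3, 2, 4, 1, -1)):
  c_1 = (-1)·(2) + 0·2 + (0)·(-3) + 1·2 + 0·4 + 0·1 + (-2)·(-1) = 2
  c_2 = 0·2 + 0·2 + (0)·(-3) + 1·2 + 0·4 + 0·1 + (-1)·(-1) = 3
  c_3 = 0·2 + 3·2 + (0)·(-3) + 0·2 + (-1)·(4) + 0·1 + (0)·(-1) = 2
  c_4 = 0·2 + 0·2 + (-1)·(-3) + 0·2 + 0·4 + (-1)·(1) + (0)·(-1) = 2
  c_5 = 0·2 + 0·2 + (-2)·(-3) + 0·2 + 0·4 + (-3)·(1) + (0)·(-1) = 3
  c_6 = 0·2 + 2·2 + (0)·(-3) + 0·2 + (-1)·(4) + 0·1 + (0)·(-1) = 0
  c_7 = (-1)·(2) + 0·2 + (0)·(-3) + 0·2 + 0·4 + 0·1 + (-2)·(-1) = 0
Base-2 expansion of each c_i:
  c_1 = 2 = 0·2^0 + 1·2^1
  c_2 = 3 = 1·2^0 + 1·2^1
  c_3 = 2 = 0·2^0 + 1·2^1
  c_4 = 2 = 0·2^0 + 1·2^1
  c_5 = 3 = 1·2^0 + 1·2^1
  c_6 = 0
  c_7 = 0
p-restricted factor λ_0 = (0, 1, 0, 0, 1, 0, 0)
p-restricted factor λ_1 = (1, 1, 1, 1, 1, 0, 0)

((0, 1, 0, 0, 1, 0, 0), (1, 1, 1, 1, 1, 0, 0))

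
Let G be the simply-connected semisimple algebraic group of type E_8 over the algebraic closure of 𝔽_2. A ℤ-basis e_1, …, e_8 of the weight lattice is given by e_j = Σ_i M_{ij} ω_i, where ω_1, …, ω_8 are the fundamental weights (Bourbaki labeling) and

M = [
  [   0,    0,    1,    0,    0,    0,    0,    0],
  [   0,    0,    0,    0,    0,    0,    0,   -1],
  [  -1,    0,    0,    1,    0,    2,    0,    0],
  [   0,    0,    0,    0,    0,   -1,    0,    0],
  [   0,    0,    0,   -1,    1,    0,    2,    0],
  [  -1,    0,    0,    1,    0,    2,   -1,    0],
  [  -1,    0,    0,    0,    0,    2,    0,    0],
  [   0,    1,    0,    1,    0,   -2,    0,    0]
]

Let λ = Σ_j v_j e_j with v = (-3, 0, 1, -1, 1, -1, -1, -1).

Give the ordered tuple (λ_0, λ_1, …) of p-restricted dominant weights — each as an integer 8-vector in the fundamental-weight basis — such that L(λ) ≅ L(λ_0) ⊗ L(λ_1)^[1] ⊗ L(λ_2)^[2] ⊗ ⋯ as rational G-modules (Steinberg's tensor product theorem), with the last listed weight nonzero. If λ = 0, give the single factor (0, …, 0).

ω-coordinates c = M·v, v = (-3, 0, 1, -1, 1, -1, -1, -1):
  c_1 = 0*-3 + 0*0 + 1*1 + 0*-1 + 0*1 + 0*-1 + 0*-1 + 0*-1 = 1
  c_2 = 0*-3 + 0*0 + 0*1 + 0*-1 + 0*1 + 0*-1 + 0*-1 + -1*-1 = 1
  c_3 = -1*-3 + 0*0 + 0*1 + 1*-1 + 0*1 + 2*-1 + 0*-1 + 0*-1 = 0
  c_4 = 0*-3 + 0*0 + 0*1 + 0*-1 + 0*1 + -1*-1 + 0*-1 + 0*-1 = 1
  c_5 = 0*-3 + 0*0 + 0*1 + -1*-1 + 1*1 + 0*-1 + 2*-1 + 0*-1 = 0
  c_6 = -1*-3 + 0*0 + 0*1 + 1*-1 + 0*1 + 2*-1 + -1*-1 + 0*-1 = 1
  c_7 = -1*-3 + 0*0 + 0*1 + 0*-1 + 0*1 + 2*-1 + 0*-1 + 0*-1 = 1
  c_8 = 0*-3 + 1*0 + 0*1 + 1*-1 + 0*1 + -2*-1 + 0*-1 + 0*-1 = 1
Expand coordinatewise in base 2:
  c_1 = 1 = 1·2^0
  c_2 = 1 = 1·2^0
  c_3 = 0
  c_4 = 1 = 1·2^0
  c_5 = 0
  c_6 = 1 = 1·2^0
  c_7 = 1 = 1·2^0
  c_8 = 1 = 1·2^0
Factor λ_0 = (1, 1, 0, 1, 0, 1, 1, 1)

((1, 1, 0, 1, 0, 1, 1, 1),)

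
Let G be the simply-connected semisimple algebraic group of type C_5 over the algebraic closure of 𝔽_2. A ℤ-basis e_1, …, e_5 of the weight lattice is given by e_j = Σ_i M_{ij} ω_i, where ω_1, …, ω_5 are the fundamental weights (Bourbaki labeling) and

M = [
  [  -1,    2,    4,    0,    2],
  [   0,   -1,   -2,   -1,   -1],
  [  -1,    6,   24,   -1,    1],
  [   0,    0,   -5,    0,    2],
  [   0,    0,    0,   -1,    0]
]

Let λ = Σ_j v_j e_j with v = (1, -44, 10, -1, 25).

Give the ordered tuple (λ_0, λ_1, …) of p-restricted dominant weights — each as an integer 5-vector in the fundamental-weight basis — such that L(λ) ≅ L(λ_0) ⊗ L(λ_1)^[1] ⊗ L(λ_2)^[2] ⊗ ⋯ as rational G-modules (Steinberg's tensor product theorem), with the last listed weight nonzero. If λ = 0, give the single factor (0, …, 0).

((1, 0, 1, 0, 1),)

Compute c_i = Σ_j M_{ij} v_j with v = (1, -44, 10, -1, 25):
  c_1 = (-1)·(1) + (2)·(-44) + 4·10 + (0)·(-1) + 2·25 = 1
  c_2 = 0·1 + (-1)·(-44) + (-2)·(10) + (-1)·(-1) + (-1)·(25) = 0
  c_3 = (-1)·(1) + (6)·(-44) + 24·10 + (-1)·(-1) + 1·25 = 1
  c_4 = 0·1 + (0)·(-44) + (-5)·(10) + (0)·(-1) + 2·25 = 0
  c_5 = 0·1 + (0)·(-44) + 0·10 + (-1)·(-1) + 0·25 = 1
p = 2; digits c_i = Σ_j d_{ij}·2^j, 0 ≤ d_{ij} < 2:
  c_1 = 1 = 1·2^0
  c_2 = 0
  c_3 = 1 = 1·2^0
  c_4 = 0
  c_5 = 1 = 1·2^0
p-restricted factor λ_0 = (1, 0, 1, 0, 1)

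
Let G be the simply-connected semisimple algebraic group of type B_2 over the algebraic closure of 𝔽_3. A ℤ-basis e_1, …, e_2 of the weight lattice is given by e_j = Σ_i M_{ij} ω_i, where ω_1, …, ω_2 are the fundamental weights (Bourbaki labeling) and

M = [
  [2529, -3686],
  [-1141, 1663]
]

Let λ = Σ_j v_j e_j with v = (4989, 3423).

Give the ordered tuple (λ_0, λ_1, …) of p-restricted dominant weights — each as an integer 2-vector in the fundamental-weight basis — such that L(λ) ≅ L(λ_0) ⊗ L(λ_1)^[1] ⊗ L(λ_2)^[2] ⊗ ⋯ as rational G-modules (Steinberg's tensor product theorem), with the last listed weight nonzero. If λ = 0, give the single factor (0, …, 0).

Converting to the ω-basis (c_i = row i of M dotted with v = (4989, 3423)):
  c_1 = 2529·4989 + (-3686)·(3423) = 3
  c_2 = (-1141)·(4989) + 1663·3423 = 0
Base-3 expansion of each c_i:
  c_1 = 3 = 0·3^0 + 1·3^1
  c_2 = 0
p-restricted factor λ_0 = (0, 0)
p-restricted factor λ_1 = (1, 0)

((0, 0), (1, 0))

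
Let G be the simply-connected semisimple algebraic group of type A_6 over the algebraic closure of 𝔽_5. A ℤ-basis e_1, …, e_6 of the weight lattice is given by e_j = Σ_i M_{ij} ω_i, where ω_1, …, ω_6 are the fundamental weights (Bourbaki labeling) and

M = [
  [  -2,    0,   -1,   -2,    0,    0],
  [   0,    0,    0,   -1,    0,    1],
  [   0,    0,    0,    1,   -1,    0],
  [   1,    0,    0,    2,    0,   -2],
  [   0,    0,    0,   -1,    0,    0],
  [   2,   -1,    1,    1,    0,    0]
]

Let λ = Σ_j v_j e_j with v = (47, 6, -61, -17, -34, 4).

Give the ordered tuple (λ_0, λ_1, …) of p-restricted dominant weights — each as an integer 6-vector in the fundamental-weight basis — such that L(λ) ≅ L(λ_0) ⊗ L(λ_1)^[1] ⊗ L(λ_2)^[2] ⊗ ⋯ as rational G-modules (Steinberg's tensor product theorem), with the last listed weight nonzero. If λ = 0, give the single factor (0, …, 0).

((1, 1, 2, 0, 2, 0), (0, 4, 3, 1, 3, 2))

Converting to the ω-basis (c_i = row i of M dotted with v = (47, 6, -61, -17, -34, 4)):
  c_1 = (-2)·(47) + (0)·(6) + (-1)·(-61) + (-2)·(-17) + (0)·(-34) + (0)·(4) = 1
  c_2 = (0)·(47) + (0)·(6) + (0)·(-61) + (-1)·(-17) + (0)·(-34) + (1)·(4) = 21
  c_3 = (0)·(47) + (0)·(6) + (0)·(-61) + (1)·(-17) + (-1)·(-34) + (0)·(4) = 17
  c_4 = (1)·(47) + (0)·(6) + (0)·(-61) + (2)·(-17) + (0)·(-34) + (-2)·(4) = 5
  c_5 = (0)·(47) + (0)·(6) + (0)·(-61) + (-1)·(-17) + (0)·(-34) + (0)·(4) = 17
  c_6 = (2)·(47) + (-1)·(6) + (1)·(-61) + (1)·(-17) + (0)·(-34) + (0)·(4) = 10
Expand coordinatewise in base 5:
  c_1 = 1 = 1·5^0
  c_2 = 21 = 1·5^0 + 4·5^1
  c_3 = 17 = 2·5^0 + 3·5^1
  c_4 = 5 = 0·5^0 + 1·5^1
  c_5 = 17 = 2·5^0 + 3·5^1
  c_6 = 10 = 0·5^0 + 2·5^1
p-restricted factor λ_0 = (1, 1, 2, 0, 2, 0)
p-restricted factor λ_1 = (0, 4, 3, 1, 3, 2)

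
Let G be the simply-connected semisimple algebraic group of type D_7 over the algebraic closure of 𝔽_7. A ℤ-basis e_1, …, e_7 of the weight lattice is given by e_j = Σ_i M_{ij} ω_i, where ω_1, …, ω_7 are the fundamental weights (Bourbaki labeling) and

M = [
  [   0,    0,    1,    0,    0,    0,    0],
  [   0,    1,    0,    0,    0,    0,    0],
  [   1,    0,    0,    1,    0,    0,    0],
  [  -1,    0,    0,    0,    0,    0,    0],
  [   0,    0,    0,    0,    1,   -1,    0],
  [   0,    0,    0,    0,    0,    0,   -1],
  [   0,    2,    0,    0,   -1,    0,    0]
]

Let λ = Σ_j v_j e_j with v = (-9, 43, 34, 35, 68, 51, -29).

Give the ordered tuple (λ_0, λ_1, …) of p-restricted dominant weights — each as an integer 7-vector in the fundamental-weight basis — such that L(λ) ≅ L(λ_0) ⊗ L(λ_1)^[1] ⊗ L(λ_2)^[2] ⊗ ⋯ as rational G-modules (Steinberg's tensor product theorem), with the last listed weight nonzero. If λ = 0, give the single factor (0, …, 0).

((6, 1, 5, 2, 3, 1, 4), (4, 6, 3, 1, 2, 4, 2))

Compute c_i = Σ_j M_{ij} v_j with v = (-9, 43, 34, 35, 68, 51, -29):
  c_1 = 0*-9 + 0*43 + 1*34 + 0*35 + 0*68 + 0*51 + 0*-29 = 34
  c_2 = 0*-9 + 1*43 + 0*34 + 0*35 + 0*68 + 0*51 + 0*-29 = 43
  c_3 = 1*-9 + 0*43 + 0*34 + 1*35 + 0*68 + 0*51 + 0*-29 = 26
  c_4 = -1*-9 + 0*43 + 0*34 + 0*35 + 0*68 + 0*51 + 0*-29 = 9
  c_5 = 0*-9 + 0*43 + 0*34 + 0*35 + 1*68 + -1*51 + 0*-29 = 17
  c_6 = 0*-9 + 0*43 + 0*34 + 0*35 + 0*68 + 0*51 + -1*-29 = 29
  c_7 = 0*-9 + 2*43 + 0*34 + 0*35 + -1*68 + 0*51 + 0*-29 = 18
Expand coordinatewise in base 7:
  c_1 = 34 = 6·7^0 + 4·7^1
  c_2 = 43 = 1·7^0 + 6·7^1
  c_3 = 26 = 5·7^0 + 3·7^1
  c_4 = 9 = 2·7^0 + 1·7^1
  c_5 = 17 = 3·7^0 + 2·7^1
  c_6 = 29 = 1·7^0 + 4·7^1
  c_7 = 18 = 4·7^0 + 2·7^1
p-restricted factor λ_0 = (6, 1, 5, 2, 3, 1, 4)
p-restricted factor λ_1 = (4, 6, 3, 1, 2, 4, 2)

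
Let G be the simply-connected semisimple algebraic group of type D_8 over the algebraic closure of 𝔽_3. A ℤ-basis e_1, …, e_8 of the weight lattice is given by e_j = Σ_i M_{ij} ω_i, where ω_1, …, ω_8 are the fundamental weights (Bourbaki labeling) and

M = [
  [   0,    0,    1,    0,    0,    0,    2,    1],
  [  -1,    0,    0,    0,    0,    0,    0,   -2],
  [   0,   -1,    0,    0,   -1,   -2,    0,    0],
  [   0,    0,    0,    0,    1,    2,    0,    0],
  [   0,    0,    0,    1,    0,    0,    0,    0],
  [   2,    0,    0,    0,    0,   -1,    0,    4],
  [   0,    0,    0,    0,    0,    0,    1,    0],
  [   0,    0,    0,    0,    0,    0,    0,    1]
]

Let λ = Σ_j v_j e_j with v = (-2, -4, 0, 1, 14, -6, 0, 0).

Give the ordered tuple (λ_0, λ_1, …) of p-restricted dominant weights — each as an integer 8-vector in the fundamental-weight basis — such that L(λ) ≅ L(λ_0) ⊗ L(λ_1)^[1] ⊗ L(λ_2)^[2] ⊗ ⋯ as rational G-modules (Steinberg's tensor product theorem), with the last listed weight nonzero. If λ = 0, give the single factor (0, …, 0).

ω-coordinates c = M·v, v = (-2, -4, 0, 1, 14, -6, 0, 0):
  c_1 = (0)·(-2) + (0)·(-4) + (1)·(0) + (0)·(1) + (0)·(14) + (0)·(-6) + (2)·(0) + (1)·(0) = 0
  c_2 = (-1)·(-2) + (0)·(-4) + (0)·(0) + (0)·(1) + (0)·(14) + (0)·(-6) + (0)·(0) + (-2)·(0) = 2
  c_3 = (0)·(-2) + (-1)·(-4) + (0)·(0) + (0)·(1) + (-1)·(14) + (-2)·(-6) + (0)·(0) + (0)·(0) = 2
  c_4 = (0)·(-2) + (0)·(-4) + (0)·(0) + (0)·(1) + (1)·(14) + (2)·(-6) + (0)·(0) + (0)·(0) = 2
  c_5 = (0)·(-2) + (0)·(-4) + (0)·(0) + (1)·(1) + (0)·(14) + (0)·(-6) + (0)·(0) + (0)·(0) = 1
  c_6 = (2)·(-2) + (0)·(-4) + (0)·(0) + (0)·(1) + (0)·(14) + (-1)·(-6) + (0)·(0) + (4)·(0) = 2
  c_7 = (0)·(-2) + (0)·(-4) + (0)·(0) + (0)·(1) + (0)·(14) + (0)·(-6) + (1)·(0) + (0)·(0) = 0
  c_8 = (0)·(-2) + (0)·(-4) + (0)·(0) + (0)·(1) + (0)·(14) + (0)·(-6) + (0)·(0) + (1)·(0) = 0
Base-3 expansion of each c_i:
  c_1 = 0
  c_2 = 2 = 2·3^0
  c_3 = 2 = 2·3^0
  c_4 = 2 = 2·3^0
  c_5 = 1 = 1·3^0
  c_6 = 2 = 2·3^0
  c_7 = 0
  c_8 = 0
λ_0 = (0, 2, 2, 2, 1, 2, 0, 0)

((0, 2, 2, 2, 1, 2, 0, 0),)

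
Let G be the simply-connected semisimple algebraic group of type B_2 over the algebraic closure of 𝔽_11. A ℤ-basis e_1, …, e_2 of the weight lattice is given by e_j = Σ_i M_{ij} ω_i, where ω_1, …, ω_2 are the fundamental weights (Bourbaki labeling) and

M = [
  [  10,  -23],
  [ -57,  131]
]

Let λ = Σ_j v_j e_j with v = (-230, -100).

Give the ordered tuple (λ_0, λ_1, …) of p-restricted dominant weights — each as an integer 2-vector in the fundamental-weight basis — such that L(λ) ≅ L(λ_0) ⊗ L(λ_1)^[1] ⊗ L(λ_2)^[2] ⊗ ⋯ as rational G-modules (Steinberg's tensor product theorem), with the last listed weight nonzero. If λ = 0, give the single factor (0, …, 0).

ω-coordinates c = M·v, v = (-230, -100):
  c_1 = (10)·(-230) + (-23)·(-100) = 0
  c_2 = (-57)·(-230) + (131)·(-100) = 10
Expand coordinatewise in base 11:
  c_1 = 0
  c_2 = 10 = 10·11^0
λ_0 = (0, 10)

((0, 10),)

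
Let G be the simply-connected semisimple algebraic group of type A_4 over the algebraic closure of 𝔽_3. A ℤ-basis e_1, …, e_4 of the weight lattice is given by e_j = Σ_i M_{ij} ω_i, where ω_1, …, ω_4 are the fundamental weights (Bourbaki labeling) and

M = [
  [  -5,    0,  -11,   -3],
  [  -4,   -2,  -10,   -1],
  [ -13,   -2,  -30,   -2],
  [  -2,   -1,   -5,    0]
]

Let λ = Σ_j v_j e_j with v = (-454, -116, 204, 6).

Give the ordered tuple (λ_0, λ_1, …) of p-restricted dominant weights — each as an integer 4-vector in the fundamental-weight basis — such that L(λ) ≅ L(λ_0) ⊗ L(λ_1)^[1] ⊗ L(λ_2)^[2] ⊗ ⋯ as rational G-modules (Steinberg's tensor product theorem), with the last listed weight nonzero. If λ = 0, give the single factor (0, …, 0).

In the fundamental-weight basis, λ has coordinates c = M·v (v = (-454, -116, 204, 6)):
  c_1 = (-5)·(-454) + (0)·(-116) + (-11)·(204) + (-3)·(6) = 8
  c_2 = (-4)·(-454) + (-2)·(-116) + (-10)·(204) + (-1)·(6) = 2
  c_3 = (-13)·(-454) + (-2)·(-116) + (-30)·(204) + (-2)·(6) = 2
  c_4 = (-2)·(-454) + (-1)·(-116) + (-5)·(204) + (0)·(6) = 4
Writing each c_i in base p = 3:
  c_1 = 8 = 2·3^0 + 2·3^1
  c_2 = 2 = 2·3^0
  c_3 = 2 = 2·3^0
  c_4 = 4 = 1·3^0 + 1·3^1
Factor λ_0 = (2, 2, 2, 1)
Factor λ_1 = (2, 0, 0, 1)

((2, 2, 2, 1), (2, 0, 0, 1))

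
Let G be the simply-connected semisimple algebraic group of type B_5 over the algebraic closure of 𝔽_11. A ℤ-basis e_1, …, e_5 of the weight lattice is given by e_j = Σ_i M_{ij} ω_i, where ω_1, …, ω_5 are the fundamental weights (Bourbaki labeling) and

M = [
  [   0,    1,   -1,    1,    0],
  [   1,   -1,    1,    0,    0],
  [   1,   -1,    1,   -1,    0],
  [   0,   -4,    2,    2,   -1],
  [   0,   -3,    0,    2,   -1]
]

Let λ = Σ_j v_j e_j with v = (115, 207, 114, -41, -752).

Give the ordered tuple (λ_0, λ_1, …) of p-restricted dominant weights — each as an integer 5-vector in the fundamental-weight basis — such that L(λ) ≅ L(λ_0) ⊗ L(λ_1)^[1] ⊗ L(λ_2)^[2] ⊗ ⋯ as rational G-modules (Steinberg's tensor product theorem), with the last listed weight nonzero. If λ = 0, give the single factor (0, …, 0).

((8, 0, 8, 4, 5), (4, 2, 5, 6, 4))

ω-coordinates c = M·v, v = (115, 207, 114, -41, -752):
  c_1 = 0·115 + 1·207 + (-1)·(114) + (1)·(-41) + (0)·(-752) = 52
  c_2 = 1·115 + (-1)·(207) + 1·114 + (0)·(-41) + (0)·(-752) = 22
  c_3 = 1·115 + (-1)·(207) + 1·114 + (-1)·(-41) + (0)·(-752) = 63
  c_4 = 0·115 + (-4)·(207) + 2·114 + (2)·(-41) + (-1)·(-752) = 70
  c_5 = 0·115 + (-3)·(207) + 0·114 + (2)·(-41) + (-1)·(-752) = 49
Base-11 expansion of each c_i:
  c_1 = 52 = 8·11^0 + 4·11^1
  c_2 = 22 = 0·11^0 + 2·11^1
  c_3 = 63 = 8·11^0 + 5·11^1
  c_4 = 70 = 4·11^0 + 6·11^1
  c_5 = 49 = 5·11^0 + 4·11^1
p-restricted factor λ_0 = (8, 0, 8, 4, 5)
p-restricted factor λ_1 = (4, 2, 5, 6, 4)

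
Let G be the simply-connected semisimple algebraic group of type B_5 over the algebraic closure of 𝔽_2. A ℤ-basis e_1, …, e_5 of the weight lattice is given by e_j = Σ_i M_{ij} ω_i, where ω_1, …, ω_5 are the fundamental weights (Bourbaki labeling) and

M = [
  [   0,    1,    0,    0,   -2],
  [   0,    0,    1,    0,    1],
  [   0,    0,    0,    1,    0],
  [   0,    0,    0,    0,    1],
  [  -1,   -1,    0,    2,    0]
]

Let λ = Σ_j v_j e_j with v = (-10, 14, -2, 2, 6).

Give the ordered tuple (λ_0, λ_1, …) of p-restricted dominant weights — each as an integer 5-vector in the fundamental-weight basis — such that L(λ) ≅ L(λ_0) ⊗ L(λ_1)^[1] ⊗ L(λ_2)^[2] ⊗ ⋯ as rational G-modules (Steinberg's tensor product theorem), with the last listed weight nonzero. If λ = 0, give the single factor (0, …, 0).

((0, 0, 0, 0, 0), (1, 0, 1, 1, 0), (0, 1, 0, 1, 0))

In the fundamental-weight basis, λ has coordinates c = M·v (v = (-10, 14, -2, 2, 6)):
  c_1 = (0)·(-10) + (1)·(14) + (0)·(-2) + (0)·(2) + (-2)·(6) = 2
  c_2 = (0)·(-10) + (0)·(14) + (1)·(-2) + (0)·(2) + (1)·(6) = 4
  c_3 = (0)·(-10) + (0)·(14) + (0)·(-2) + (1)·(2) + (0)·(6) = 2
  c_4 = (0)·(-10) + (0)·(14) + (0)·(-2) + (0)·(2) + (1)·(6) = 6
  c_5 = (-1)·(-10) + (-1)·(14) + (0)·(-2) + (2)·(2) + (0)·(6) = 0
Base-2 expansion of each c_i:
  c_1 = 2 = 0·2^0 + 1·2^1
  c_2 = 4 = 0·2^0 + 0·2^1 + 1·2^2
  c_3 = 2 = 0·2^0 + 1·2^1
  c_4 = 6 = 0·2^0 + 1·2^1 + 1·2^2
  c_5 = 0
Factor λ_0 = (0, 0, 0, 0, 0)
Factor λ_1 = (1, 0, 1, 1, 0)
Factor λ_2 = (0, 1, 0, 1, 0)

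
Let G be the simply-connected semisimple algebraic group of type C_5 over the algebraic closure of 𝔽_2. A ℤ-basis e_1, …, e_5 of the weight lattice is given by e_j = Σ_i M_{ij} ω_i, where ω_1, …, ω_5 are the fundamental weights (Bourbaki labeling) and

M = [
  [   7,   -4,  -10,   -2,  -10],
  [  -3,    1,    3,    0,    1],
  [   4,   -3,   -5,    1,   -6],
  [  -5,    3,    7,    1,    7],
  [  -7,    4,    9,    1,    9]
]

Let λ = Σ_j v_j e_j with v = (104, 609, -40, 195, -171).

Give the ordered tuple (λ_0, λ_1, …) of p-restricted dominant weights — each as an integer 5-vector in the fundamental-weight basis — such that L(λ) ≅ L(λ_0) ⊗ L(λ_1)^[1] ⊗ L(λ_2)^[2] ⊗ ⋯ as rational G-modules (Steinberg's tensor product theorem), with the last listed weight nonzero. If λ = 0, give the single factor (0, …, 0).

Converting to the ω-basis (c_i = row i of M dotted with v = (104, 609, -40, 195, -171)):
  c_1 = (7)·(104) + (-4)·(609) + (-10)·(-40) + (-2)·(195) + (-10)·(-171) = 12
  c_2 = (-3)·(104) + (1)·(609) + (3)·(-40) + (0)·(195) + (1)·(-171) = 6
  c_3 = (4)·(104) + (-3)·(609) + (-5)·(-40) + (1)·(195) + (-6)·(-171) = 10
  c_4 = (-5)·(104) + (3)·(609) + (7)·(-40) + (1)·(195) + (7)·(-171) = 25
  c_5 = (-7)·(104) + (4)·(609) + (9)·(-40) + (1)·(195) + (9)·(-171) = 4
p = 2; digits c_i = Σ_j d_{ij}·2^j, 0 ≤ d_{ij} < 2:
  c_1 = 12 = 0·2^0 + 0·2^1 + 1·2^2 + 1·2^3
  c_2 = 6 = 0·2^0 + 1·2^1 + 1·2^2
  c_3 = 10 = 0·2^0 + 1·2^1 + 0·2^2 + 1·2^3
  c_4 = 25 = 1·2^0 + 0·2^1 + 0·2^2 + 1·2^3 + 1·2^4
  c_5 = 4 = 0·2^0 + 0·2^1 + 1·2^2
p-restricted factor λ_0 = (0, 0, 0, 1, 0)
p-restricted factor λ_1 = (0, 1, 1, 0, 0)
p-restricted factor λ_2 = (1, 1, 0, 0, 1)
p-restricted factor λ_3 = (1, 0, 1, 1, 0)
p-restricted factor λ_4 = (0, 0, 0, 1, 0)

((0, 0, 0, 1, 0), (0, 1, 1, 0, 0), (1, 1, 0, 0, 1), (1, 0, 1, 1, 0), (0, 0, 0, 1, 0))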